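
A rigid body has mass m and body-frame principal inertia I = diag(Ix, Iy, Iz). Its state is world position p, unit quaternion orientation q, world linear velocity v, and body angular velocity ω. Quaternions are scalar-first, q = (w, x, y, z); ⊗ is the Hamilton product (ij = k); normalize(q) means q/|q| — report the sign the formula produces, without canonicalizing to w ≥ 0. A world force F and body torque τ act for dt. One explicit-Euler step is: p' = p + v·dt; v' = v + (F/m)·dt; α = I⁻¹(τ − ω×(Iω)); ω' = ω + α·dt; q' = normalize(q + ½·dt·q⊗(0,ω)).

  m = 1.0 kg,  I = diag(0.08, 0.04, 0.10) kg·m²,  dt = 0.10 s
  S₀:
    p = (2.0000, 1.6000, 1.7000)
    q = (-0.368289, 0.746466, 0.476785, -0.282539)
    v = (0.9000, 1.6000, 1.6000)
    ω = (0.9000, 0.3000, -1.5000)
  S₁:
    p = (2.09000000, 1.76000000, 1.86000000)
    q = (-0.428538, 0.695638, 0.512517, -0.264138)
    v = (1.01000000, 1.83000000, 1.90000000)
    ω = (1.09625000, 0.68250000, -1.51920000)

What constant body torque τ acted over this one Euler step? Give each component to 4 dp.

τ = (0.1300, 0.1800, -0.0300)

ω₁ − ω₀ = (0.19625000, 0.38250000, -0.01920000)
I·α + gyro = (0.1300, 0.1800, -0.0300)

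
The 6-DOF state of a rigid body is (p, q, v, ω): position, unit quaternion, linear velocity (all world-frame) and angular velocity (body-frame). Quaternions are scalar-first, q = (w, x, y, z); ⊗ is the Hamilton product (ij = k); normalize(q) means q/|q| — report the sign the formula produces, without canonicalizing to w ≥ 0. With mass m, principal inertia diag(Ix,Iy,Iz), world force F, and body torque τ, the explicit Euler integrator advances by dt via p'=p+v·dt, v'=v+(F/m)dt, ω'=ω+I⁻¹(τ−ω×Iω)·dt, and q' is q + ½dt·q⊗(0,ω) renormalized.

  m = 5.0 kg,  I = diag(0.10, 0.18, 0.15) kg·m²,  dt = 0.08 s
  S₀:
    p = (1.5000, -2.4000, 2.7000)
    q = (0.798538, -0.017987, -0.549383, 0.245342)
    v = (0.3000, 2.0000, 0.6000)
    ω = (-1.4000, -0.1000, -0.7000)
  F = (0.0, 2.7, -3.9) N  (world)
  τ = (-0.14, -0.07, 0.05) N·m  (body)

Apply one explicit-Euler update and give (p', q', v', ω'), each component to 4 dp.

p + v·dt = (1.5240, -2.2400, 2.7480)
v' = v + a·dt = (0.3000, 2.0432, 0.5376)
angular accel α = (-1.3790, -0.1167, 0.2587)
ω' = ω + α·dt = (-1.5103, -0.1093, -0.6793)
2q̇ = q⊗(0,ω) = (0.0916193, -0.7088509, -0.4359235, -1.3263141)
q + ½dt·q⊗(0,ω), renormalized = (0.8006, -0.0463, -0.5657, 0.1919)

p' = (1.5240, -2.2400, 2.7480)
q' = (0.8006, -0.0463, -0.5657, 0.1919)
v' = (0.3000, 2.0432, 0.5376)
ω' = (-1.5103, -0.1093, -0.6793)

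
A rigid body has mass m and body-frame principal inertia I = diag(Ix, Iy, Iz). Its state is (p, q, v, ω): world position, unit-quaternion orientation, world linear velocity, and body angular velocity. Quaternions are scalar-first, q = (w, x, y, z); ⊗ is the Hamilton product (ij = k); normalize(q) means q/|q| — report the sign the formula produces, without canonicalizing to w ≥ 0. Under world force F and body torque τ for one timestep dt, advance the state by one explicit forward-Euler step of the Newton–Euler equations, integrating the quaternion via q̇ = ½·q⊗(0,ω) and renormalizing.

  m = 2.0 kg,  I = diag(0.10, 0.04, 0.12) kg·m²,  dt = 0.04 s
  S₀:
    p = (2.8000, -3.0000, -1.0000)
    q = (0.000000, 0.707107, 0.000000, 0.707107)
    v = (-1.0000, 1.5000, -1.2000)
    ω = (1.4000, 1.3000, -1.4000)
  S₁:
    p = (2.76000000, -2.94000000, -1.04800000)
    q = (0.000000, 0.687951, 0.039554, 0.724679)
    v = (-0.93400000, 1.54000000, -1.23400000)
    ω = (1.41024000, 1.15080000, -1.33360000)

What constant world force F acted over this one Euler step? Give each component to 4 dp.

F = (3.3000, 2.0000, -1.7000)

velocity change Δv = (0.06600000, 0.04000000, -0.03400000)
applied force F = (3.3000, 2.0000, -1.7000)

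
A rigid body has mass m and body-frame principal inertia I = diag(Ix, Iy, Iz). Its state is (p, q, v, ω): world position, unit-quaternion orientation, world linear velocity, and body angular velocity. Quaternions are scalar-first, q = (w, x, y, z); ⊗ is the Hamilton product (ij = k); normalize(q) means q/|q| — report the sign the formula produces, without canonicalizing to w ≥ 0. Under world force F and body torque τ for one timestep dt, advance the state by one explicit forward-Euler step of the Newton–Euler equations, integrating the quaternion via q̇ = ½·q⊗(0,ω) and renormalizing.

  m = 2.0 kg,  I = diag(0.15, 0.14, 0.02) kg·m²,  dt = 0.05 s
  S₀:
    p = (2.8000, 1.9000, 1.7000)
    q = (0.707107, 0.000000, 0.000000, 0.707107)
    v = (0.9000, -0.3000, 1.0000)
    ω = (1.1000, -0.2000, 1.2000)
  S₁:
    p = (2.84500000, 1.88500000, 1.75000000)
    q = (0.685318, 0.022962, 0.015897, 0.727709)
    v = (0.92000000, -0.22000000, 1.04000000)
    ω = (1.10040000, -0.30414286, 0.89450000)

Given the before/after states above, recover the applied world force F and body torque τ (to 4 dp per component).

F = (0.8000, 3.2000, 1.6000)
τ = (0.0300, -0.1200, -0.1200)

Δv = v₁−v₀ = (0.02000000, 0.08000000, 0.04000000)
m·(v₁−v₀)/dt = (0.8000, 3.2000, 1.6000)
Δω = ω₁−ω₀ = (0.00040000, -0.10414286, -0.30550000)
gyro term ω₀×Iω₀ = (0.0288, 0.1716, 0.0022)
I·α + gyro = (0.0300, -0.1200, -0.1200)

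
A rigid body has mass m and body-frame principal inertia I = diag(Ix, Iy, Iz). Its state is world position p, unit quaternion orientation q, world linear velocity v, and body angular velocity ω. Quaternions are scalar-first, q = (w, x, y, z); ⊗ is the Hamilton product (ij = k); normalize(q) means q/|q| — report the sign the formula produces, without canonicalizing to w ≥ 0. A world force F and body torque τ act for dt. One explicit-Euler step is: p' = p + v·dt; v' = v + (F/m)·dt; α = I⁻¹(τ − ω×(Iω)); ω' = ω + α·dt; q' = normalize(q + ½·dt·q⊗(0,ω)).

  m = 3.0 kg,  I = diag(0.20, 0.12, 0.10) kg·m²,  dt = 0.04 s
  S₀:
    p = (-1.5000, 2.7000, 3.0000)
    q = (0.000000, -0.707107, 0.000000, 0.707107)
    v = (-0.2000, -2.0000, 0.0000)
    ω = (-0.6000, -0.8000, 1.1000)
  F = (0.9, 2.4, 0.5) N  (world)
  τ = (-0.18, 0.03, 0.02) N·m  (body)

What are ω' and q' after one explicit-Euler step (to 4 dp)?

ω' = (-0.6395, -0.7680, 1.1234)
q' = (-0.0240, -0.6955, 0.0071, 0.7181)

ω×(Iω) gyroscopic = (0.0176, -0.0660, -0.0384)
(τ − ω×Iω)/I = (-0.9880, 0.8000, 0.5840)
ω + α·dt = (-0.6395, -0.7680, 1.1234)
2q̇ = q⊗(0,ω) = (-1.2020819, 0.5656856, 0.3535535, 0.5656856)
updated quaternion q' = (-0.0240, -0.6955, 0.0071, 0.7181)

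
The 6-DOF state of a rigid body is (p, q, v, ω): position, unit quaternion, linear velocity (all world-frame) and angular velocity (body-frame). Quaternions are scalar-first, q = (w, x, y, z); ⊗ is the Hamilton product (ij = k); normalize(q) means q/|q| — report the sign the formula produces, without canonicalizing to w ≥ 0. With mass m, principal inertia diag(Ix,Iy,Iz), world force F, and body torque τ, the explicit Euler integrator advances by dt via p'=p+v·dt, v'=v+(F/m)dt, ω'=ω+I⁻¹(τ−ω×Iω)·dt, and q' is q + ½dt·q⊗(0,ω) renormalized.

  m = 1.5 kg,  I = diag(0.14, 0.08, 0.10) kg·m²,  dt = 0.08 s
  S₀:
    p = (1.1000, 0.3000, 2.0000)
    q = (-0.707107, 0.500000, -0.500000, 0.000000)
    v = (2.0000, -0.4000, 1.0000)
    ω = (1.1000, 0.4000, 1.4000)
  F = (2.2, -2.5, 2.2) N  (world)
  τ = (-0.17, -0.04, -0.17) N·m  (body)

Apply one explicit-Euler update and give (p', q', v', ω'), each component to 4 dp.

p' = (1.2600, 0.2680, 2.0800)
q' = (-0.7192, 0.4397, -0.5379, -0.0096)
v' = (2.1173, -0.5333, 1.1173)
ω' = (0.9965, 0.2984, 1.2851)

a = F/m = (1.4667, -1.6667, 1.4667)
p + v·dt = (1.2600, 0.2680, 2.0800)
v + (F/m)dt = (2.1173, -0.5333, 1.1173)
gyro term ω×Iω = (0.0112, 0.0616, -0.0264)
angular accel α = (-1.2943, -1.2700, -1.4360)
ω + α·dt = (0.9965, 0.2984, 1.2851)
2q̇ = q⊗(0,ω) = (-0.3500000, -1.4778177, -0.9828428, -0.2399498)
q + ½dt·q⊗(0,ω), renormalized = (-0.7192, 0.4397, -0.5379, -0.0096)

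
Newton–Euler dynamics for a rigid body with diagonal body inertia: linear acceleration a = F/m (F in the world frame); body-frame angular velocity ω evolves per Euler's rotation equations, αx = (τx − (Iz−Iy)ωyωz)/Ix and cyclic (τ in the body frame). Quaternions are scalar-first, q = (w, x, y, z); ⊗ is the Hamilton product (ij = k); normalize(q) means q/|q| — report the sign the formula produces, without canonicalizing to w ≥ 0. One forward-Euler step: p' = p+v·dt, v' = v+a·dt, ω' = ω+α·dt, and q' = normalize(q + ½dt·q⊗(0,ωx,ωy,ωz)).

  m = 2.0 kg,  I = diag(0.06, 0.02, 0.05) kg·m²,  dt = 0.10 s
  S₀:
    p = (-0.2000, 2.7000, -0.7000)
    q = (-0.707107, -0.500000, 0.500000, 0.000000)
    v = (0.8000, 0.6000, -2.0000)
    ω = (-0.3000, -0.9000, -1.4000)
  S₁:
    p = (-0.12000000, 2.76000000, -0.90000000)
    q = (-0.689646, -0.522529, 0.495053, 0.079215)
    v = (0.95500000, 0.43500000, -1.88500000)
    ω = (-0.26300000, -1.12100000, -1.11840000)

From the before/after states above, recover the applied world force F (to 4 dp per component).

v₁ − v₀ = (0.15500000, -0.16500000, 0.11500000)
F = m·Δv/dt = (3.1000, -3.3000, 2.3000)

F = (3.1000, -3.3000, 2.3000)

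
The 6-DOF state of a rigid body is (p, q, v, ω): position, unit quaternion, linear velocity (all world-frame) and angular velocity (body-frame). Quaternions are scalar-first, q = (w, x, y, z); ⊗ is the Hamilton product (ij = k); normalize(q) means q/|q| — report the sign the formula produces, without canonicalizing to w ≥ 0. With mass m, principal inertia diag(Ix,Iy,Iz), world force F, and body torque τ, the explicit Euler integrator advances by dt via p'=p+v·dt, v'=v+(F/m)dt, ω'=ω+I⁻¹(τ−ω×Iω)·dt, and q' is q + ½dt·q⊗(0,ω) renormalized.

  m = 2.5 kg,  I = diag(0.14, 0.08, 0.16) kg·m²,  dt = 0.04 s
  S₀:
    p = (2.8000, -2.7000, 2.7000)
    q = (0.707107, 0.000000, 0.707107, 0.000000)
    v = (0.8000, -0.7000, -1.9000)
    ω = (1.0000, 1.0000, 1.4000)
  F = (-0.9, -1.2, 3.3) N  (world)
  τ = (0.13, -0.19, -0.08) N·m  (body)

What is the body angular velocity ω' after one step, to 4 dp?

angular accel α = (0.1286, -2.0250, -0.1250)
new body rate ω' = (1.0051, 0.9190, 1.3950)

ω' = (1.0051, 0.9190, 1.3950)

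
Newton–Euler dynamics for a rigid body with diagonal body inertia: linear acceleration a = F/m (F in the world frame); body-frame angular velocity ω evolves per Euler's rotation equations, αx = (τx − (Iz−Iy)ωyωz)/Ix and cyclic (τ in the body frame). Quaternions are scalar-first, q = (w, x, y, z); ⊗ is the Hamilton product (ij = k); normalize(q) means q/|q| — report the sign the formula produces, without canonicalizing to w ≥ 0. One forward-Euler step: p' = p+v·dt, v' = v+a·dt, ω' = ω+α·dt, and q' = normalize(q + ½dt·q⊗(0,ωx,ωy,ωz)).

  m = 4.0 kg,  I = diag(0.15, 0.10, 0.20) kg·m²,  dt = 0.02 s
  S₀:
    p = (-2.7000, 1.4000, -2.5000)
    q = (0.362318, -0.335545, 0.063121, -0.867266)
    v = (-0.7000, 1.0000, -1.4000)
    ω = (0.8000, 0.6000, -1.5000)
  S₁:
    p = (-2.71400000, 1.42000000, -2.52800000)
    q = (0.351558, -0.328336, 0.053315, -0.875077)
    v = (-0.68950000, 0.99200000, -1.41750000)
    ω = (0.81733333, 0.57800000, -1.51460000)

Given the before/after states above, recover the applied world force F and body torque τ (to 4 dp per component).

F = (2.1000, -1.6000, -3.5000)
τ = (0.0400, -0.0500, -0.1700)

velocity change Δv = (0.01050000, -0.00800000, -0.01750000)
F = m·Δv/dt = (2.1000, -1.6000, -3.5000)
Δω = ω₁−ω₀ = (0.01733333, -0.02200000, -0.01460000)
ω₀×(Iω₀) = (-0.0900, 0.0600, -0.0240)
τ = I·(Δω/dt) + ω₀×(Iω₀) = (0.0400, -0.0500, -0.1700)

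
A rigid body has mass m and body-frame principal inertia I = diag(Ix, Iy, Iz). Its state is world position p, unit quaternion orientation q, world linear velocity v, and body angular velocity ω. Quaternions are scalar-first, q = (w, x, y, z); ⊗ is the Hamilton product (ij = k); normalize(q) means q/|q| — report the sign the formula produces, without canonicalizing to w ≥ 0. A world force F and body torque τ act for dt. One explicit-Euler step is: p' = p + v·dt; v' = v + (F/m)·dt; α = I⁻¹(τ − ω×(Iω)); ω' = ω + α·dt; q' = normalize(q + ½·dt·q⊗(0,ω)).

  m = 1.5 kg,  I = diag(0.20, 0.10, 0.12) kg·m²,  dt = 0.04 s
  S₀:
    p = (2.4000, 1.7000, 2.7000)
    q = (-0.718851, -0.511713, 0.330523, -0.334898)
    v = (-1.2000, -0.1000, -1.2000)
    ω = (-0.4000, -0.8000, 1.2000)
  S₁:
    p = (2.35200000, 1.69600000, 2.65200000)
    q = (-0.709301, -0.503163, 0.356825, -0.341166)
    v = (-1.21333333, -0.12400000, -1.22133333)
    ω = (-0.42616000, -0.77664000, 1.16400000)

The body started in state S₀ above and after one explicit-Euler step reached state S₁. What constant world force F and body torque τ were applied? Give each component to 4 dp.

F = (-0.5000, -0.9000, -0.8000)
τ = (-0.1500, 0.0200, -0.1400)

Δω = ω₁−ω₀ = (-0.02616000, 0.02336000, -0.03600000)
ω₀×(Iω₀) = (-0.0192, -0.0384, -0.0320)
applied torque τ = (-0.1500, 0.0200, -0.1400)
Δv = v₁−v₀ = (-0.01333333, -0.02400000, -0.02133333)
F = m·Δv/dt = (-0.5000, -0.9000, -0.8000)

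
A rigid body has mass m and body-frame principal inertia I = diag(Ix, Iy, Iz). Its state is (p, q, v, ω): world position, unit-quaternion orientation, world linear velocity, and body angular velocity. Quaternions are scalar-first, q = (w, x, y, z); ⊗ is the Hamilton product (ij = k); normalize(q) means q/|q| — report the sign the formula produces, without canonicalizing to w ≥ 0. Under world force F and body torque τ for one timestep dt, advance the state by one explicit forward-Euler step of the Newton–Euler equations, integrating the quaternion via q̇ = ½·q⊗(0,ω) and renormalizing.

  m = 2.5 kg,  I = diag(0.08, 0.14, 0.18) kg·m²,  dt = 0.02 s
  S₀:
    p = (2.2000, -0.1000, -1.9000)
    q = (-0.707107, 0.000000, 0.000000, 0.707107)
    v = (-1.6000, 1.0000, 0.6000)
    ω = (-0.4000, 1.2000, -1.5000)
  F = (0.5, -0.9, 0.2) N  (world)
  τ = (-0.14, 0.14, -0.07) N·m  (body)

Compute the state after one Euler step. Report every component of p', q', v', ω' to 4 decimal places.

p' = (2.1680, -0.0800, -1.8880)
q' = (-0.6964, -0.0057, -0.0113, 0.7176)
v' = (-1.5960, 0.9928, 0.6016)
ω' = (-0.4170, 1.2286, -1.5046)

(τ − ω×Iω)/I = (-0.8500, 1.4286, -0.2289)
ω' = ω + α·dt = (-0.4170, 1.2286, -1.5046)
q⊗(0,ω) = (1.0606605, -0.5656856, -1.1313712, 1.0606605)
q + ½dt·q⊗(0,ω), renormalized = (-0.6964, -0.0057, -0.0113, 0.7176)
new position p' = (2.1680, -0.0800, -1.8880)
v + (F/m)dt = (-1.5960, 0.9928, 0.6016)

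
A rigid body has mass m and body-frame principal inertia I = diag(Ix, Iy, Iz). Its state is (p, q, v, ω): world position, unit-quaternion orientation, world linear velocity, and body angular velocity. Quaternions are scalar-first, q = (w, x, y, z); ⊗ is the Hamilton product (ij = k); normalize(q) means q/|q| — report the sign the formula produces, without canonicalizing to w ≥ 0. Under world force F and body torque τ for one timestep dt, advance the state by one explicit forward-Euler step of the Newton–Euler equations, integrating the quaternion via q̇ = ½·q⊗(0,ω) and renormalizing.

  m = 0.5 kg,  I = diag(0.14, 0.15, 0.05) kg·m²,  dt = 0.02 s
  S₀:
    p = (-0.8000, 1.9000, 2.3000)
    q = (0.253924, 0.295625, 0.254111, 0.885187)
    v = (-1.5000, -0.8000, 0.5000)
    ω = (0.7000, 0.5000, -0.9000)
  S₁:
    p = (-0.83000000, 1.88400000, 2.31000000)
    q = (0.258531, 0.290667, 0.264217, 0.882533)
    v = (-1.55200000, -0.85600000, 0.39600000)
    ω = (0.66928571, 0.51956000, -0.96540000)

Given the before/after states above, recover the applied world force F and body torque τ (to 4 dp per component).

F = (-1.3000, -1.4000, -2.6000)
τ = (-0.1700, 0.0900, -0.1600)

velocity change Δv = (-0.05200000, -0.05600000, -0.10400000)
m·(v₁−v₀)/dt = (-1.3000, -1.4000, -2.6000)
ω₁ − ω₀ = (-0.03071429, 0.01956000, -0.06540000)
precession coupling = (0.0450, -0.0567, 0.0035)
applied torque τ = (-0.1700, 0.0900, -0.1600)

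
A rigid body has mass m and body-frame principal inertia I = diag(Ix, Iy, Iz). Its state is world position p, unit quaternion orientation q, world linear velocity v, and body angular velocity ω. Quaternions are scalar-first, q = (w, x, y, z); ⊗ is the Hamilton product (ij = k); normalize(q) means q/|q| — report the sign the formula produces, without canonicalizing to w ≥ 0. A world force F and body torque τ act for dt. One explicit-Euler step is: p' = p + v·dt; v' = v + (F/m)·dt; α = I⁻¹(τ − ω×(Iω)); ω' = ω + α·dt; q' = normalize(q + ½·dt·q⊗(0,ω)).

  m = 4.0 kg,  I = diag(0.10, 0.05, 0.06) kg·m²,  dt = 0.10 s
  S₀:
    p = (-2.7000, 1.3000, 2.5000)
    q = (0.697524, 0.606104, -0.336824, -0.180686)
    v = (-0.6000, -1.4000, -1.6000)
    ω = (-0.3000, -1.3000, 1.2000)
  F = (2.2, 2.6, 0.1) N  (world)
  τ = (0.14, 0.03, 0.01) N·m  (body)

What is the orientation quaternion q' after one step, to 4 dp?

q' = (0.6928, 0.5614, -0.4142, -0.1826)

Hamilton product q⊗(0,ω) = (-0.0392168, -0.8483378, -1.5799002, -0.0519536)
q' = normalize(q + ½dt·q⊗(0,ω)) = (0.6928, 0.5614, -0.4142, -0.1826)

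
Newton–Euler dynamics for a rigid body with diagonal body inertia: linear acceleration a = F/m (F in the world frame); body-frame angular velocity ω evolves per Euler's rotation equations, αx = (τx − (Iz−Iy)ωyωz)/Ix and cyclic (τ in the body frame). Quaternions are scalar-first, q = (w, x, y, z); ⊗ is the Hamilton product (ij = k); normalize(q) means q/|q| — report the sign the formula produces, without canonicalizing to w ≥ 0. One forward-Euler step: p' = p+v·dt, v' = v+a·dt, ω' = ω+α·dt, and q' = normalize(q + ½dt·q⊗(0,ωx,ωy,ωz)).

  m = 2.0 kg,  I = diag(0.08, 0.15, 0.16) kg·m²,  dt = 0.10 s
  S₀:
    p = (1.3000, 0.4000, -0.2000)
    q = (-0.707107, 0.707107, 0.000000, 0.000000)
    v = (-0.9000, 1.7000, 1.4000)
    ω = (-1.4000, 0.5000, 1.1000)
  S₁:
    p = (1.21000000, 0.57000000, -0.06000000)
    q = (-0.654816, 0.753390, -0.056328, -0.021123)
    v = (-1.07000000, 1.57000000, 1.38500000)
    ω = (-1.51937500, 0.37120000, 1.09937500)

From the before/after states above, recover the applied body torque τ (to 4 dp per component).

τ = (-0.0900, -0.0700, -0.0500)

rate change Δω = (-0.11937500, -0.12880000, -0.00062500)
τ = I·(Δω/dt) + ω₀×(Iω₀) = (-0.0900, -0.0700, -0.0500)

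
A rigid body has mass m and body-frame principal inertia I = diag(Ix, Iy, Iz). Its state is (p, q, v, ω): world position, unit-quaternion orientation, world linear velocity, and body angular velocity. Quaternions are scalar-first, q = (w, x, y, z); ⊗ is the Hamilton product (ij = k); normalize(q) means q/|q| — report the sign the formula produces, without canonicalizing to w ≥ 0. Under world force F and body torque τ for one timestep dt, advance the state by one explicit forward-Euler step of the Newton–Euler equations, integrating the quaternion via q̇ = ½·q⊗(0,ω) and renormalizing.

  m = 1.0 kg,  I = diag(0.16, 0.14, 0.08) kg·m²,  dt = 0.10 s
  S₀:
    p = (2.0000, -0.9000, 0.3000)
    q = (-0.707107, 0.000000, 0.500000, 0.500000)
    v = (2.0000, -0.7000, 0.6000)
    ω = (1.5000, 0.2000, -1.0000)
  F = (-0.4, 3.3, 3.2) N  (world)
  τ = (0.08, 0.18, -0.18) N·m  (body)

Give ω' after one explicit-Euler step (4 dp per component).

precession coupling ω×(Iω) = (0.0120, -0.1200, -0.0060)
angular accel α = (0.4250, 2.1429, -2.1750)
new body rate ω' = (1.5425, 0.4143, -1.2175)

ω' = (1.5425, 0.4143, -1.2175)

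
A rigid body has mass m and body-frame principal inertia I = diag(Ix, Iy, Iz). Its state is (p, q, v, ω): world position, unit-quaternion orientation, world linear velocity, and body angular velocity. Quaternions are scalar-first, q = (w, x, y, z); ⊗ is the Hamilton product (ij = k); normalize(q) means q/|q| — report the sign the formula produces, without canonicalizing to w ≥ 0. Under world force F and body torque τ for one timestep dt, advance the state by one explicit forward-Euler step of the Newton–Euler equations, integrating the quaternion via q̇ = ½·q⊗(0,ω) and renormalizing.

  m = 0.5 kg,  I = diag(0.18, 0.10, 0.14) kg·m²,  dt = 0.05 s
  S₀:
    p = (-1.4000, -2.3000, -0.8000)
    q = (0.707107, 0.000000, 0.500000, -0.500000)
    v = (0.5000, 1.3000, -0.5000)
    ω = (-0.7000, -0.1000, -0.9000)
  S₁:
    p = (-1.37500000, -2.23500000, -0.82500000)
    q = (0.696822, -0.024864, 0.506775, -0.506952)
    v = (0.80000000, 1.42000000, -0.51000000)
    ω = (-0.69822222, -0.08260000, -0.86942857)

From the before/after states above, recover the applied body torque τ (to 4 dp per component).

τ = (0.0100, 0.0600, 0.0800)

rate change Δω = (0.00177778, 0.01740000, 0.03057143)
ω₀×(Iω₀) = (0.0036, 0.0252, -0.0056)
τ = I·(Δω/dt) + ω₀×(Iω₀) = (0.0100, 0.0600, 0.0800)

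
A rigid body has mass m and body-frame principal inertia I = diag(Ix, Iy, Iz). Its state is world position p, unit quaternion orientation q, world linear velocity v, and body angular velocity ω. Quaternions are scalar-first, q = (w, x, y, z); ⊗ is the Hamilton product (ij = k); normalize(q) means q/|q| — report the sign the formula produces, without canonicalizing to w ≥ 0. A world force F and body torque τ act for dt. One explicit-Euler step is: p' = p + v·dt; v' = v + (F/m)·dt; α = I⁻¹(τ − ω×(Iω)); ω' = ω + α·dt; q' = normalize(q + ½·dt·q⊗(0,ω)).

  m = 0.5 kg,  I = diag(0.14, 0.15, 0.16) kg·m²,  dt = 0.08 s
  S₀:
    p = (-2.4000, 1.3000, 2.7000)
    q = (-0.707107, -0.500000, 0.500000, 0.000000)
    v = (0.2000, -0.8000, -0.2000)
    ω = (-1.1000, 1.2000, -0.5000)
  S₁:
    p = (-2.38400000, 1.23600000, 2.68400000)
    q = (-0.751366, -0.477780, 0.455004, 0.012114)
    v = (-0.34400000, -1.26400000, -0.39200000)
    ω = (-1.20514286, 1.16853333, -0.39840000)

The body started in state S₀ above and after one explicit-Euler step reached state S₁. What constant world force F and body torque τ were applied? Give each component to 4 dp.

v₁ − v₀ = (-0.54400000, -0.46400000, -0.19200000)
F = m·Δv/dt = (-3.4000, -2.9000, -1.2000)
rate change Δω = (-0.10514286, -0.03146667, 0.10160000)
precession coupling = (-0.0060, -0.0110, -0.0132)
applied torque τ = (-0.1900, -0.0700, 0.1900)

F = (-3.4000, -2.9000, -1.2000)
τ = (-0.1900, -0.0700, 0.1900)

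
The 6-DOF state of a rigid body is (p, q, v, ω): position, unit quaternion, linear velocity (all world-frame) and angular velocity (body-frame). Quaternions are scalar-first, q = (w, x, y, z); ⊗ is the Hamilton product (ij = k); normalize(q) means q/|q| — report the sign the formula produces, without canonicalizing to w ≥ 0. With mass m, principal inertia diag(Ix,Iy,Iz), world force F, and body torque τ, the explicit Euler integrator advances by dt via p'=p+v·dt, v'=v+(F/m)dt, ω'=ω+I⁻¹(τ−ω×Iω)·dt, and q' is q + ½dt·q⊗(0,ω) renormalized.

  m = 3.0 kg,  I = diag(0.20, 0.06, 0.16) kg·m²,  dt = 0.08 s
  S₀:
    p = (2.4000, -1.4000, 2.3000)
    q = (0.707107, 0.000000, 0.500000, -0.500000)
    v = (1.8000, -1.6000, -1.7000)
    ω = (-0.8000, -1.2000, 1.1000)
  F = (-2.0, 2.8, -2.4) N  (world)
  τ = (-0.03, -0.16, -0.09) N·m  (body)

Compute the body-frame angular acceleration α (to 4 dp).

α = (0.5100, -2.0800, 0.2775)

gyro term ω×Iω = (-0.1320, -0.0352, -0.1344)
angular accel α = (0.5100, -2.0800, 0.2775)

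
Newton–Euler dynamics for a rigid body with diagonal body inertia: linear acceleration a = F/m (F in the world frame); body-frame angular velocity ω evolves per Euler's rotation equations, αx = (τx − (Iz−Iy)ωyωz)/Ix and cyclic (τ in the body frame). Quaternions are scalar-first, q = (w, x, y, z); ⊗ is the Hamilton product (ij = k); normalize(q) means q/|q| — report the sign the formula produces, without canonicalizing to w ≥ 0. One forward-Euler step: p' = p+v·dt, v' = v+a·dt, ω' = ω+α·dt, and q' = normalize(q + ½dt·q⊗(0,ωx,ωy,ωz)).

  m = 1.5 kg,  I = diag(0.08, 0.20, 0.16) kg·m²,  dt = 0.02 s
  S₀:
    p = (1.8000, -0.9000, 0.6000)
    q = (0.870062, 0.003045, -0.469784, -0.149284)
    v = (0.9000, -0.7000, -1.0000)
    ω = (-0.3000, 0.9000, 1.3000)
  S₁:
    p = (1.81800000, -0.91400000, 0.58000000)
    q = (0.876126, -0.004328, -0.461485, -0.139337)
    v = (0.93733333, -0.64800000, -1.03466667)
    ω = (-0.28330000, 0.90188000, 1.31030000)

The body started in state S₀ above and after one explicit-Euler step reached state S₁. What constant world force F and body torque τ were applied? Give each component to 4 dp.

Δω = ω₁−ω₀ = (0.01670000, 0.00188000, 0.01030000)
gyro term ω₀×Iω₀ = (-0.0468, 0.0312, -0.0324)
τ = I·(Δω/dt) + ω₀×(Iω₀) = (0.0200, 0.0500, 0.0500)
Δv = v₁−v₀ = (0.03733333, 0.05200000, -0.03466667)
applied force F = (2.8000, 3.9000, -2.6000)

F = (2.8000, 3.9000, -2.6000)
τ = (0.0200, 0.0500, 0.0500)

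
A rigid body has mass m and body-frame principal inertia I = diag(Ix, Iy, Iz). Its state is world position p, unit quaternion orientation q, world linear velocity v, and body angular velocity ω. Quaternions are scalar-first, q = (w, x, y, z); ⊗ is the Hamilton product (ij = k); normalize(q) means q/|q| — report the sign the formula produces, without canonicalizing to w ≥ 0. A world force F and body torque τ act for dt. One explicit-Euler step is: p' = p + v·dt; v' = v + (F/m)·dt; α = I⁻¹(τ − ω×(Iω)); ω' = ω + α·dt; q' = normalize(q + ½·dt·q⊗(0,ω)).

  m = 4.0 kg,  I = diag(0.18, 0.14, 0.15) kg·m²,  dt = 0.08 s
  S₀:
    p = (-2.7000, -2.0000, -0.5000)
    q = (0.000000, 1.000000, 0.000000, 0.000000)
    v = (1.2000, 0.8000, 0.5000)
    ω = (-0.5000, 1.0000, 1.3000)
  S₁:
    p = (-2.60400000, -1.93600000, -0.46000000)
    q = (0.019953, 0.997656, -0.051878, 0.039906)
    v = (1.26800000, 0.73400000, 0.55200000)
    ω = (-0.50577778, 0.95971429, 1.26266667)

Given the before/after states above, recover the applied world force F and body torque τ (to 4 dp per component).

Δv = v₁−v₀ = (0.06800000, -0.06600000, 0.05200000)
applied force F = (3.4000, -3.3000, 2.6000)
Δω = ω₁−ω₀ = (-0.00577778, -0.04028571, -0.03733333)
applied torque τ = (0.0000, -0.0900, -0.0500)

F = (3.4000, -3.3000, 2.6000)
τ = (0.0000, -0.0900, -0.0500)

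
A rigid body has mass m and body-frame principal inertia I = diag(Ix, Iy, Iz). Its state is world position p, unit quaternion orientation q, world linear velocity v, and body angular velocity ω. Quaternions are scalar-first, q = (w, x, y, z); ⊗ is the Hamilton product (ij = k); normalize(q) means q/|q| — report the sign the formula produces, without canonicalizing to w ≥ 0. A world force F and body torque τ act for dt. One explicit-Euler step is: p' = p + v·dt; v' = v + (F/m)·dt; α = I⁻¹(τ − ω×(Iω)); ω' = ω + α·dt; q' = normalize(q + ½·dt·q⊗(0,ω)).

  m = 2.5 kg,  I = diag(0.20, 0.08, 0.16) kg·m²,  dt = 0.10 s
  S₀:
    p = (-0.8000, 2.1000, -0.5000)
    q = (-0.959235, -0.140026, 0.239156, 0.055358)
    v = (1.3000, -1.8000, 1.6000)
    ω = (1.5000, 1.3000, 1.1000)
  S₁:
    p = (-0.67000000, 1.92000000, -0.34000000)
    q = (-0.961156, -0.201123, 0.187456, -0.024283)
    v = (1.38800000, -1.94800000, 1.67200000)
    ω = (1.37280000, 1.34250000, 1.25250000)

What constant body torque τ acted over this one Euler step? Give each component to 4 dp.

Δω = ω₁−ω₀ = (-0.12720000, 0.04250000, 0.15250000)
precession coupling = (0.1144, 0.0660, -0.2340)
τ = I·(Δω/dt) + ω₀×(Iω₀) = (-0.1400, 0.1000, 0.0100)

τ = (-0.1400, 0.1000, 0.0100)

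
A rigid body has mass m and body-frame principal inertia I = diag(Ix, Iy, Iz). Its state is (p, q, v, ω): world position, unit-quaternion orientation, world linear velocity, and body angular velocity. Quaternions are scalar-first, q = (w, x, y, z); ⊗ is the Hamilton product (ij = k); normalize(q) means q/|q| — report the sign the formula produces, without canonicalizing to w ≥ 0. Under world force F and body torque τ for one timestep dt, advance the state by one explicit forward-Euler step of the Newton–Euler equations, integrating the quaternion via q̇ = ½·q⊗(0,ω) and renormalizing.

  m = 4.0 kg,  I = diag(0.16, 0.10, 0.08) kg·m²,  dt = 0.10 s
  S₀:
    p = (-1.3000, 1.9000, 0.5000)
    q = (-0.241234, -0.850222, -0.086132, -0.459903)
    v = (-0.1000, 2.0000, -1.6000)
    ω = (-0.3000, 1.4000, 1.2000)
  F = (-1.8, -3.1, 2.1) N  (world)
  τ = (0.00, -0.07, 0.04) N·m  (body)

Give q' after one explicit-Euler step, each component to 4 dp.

q' = (-0.2194, -0.8160, -0.0449, -0.5329)

2q̇ = q⊗(0,ω) = (0.4174018, 0.6128760, 0.8205097, -1.5056312)
q + ½dt·q⊗(0,ω), renormalized = (-0.2194, -0.8160, -0.0449, -0.5329)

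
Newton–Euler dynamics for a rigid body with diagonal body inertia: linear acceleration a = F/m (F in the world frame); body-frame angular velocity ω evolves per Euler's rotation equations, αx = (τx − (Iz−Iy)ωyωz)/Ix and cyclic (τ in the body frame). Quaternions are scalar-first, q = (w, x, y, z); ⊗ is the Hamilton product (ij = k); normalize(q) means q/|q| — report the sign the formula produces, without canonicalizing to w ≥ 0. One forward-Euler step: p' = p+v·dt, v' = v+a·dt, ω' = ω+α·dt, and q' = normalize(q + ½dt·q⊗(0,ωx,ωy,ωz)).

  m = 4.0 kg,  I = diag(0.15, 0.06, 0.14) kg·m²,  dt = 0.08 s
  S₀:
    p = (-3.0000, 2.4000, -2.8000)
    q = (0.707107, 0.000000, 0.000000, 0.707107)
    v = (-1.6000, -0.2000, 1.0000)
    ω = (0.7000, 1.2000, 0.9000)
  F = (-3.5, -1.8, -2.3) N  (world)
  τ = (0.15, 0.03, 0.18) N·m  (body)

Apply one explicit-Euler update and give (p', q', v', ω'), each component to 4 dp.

α = I⁻¹(τ − ω×Iω) = (0.4240, 0.3950, 1.8257)
ω' = ω + α·dt = (0.7339, 1.2316, 1.0461)
Hamilton product q⊗(0,ω) = (-0.6363963, -0.3535535, 1.3435033, 0.6363963)
q' = normalize(q + ½dt·q⊗(0,ω)) = (0.6802, -0.0141, 0.0536, 0.7310)
a = F/m = (-0.8750, -0.4500, -0.5750)
p' = p + v·dt = (-3.1280, 2.3840, -2.7200)
v + (F/m)dt = (-1.6700, -0.2360, 0.9540)

p' = (-3.1280, 2.3840, -2.7200)
q' = (0.6802, -0.0141, 0.0536, 0.7310)
v' = (-1.6700, -0.2360, 0.9540)
ω' = (0.7339, 1.2316, 1.0461)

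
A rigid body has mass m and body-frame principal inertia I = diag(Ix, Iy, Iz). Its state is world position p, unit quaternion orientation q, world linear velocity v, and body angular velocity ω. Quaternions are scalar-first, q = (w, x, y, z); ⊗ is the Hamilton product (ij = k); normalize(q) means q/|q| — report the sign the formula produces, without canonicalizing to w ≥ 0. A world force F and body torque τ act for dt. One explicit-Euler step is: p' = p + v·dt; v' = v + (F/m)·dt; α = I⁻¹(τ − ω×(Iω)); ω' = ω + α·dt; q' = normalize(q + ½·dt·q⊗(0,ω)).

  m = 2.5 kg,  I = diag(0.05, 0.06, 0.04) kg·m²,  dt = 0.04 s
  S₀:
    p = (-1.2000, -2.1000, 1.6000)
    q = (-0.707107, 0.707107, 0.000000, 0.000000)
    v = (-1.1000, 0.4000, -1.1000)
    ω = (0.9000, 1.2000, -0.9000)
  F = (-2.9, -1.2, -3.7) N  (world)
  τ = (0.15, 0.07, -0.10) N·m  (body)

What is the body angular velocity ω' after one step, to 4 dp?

precession coupling ω×(Iω) = (0.0216, -0.0081, 0.0108)
angular accel α = (2.5680, 1.3017, -2.7700)
ω' = ω + α·dt = (1.0027, 1.2521, -1.0108)

ω' = (1.0027, 1.2521, -1.0108)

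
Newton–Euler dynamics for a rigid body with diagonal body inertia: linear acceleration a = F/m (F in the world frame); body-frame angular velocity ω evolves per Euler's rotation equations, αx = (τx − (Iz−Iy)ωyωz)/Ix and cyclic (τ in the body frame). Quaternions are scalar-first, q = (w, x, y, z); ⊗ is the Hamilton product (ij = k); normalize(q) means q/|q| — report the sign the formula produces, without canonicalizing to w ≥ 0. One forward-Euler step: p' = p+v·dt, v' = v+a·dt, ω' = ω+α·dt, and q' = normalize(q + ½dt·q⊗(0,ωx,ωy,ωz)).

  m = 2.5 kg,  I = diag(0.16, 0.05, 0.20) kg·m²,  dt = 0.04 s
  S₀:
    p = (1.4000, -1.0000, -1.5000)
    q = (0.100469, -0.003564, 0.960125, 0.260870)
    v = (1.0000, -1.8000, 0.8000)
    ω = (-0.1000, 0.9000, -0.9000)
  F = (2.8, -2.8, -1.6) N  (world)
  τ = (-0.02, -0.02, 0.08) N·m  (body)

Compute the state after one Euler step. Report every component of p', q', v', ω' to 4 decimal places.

gyro term ω×Iω = (-0.1215, -0.0036, 0.0099)
α = I⁻¹(τ − ω×Iω) = (0.6344, -0.3280, 0.3505)
new body rate ω' = (-0.0746, 0.8869, -0.8860)
Hamilton product q⊗(0,ω) = (-0.6296859, -1.1089424, 0.0611275, 0.0023828)
q' = normalize(q + ½dt·q⊗(0,ω)) = (0.0878, -0.0257, 0.9610, 0.2608)
linear accel F/m = (1.1200, -1.1200, -0.6400)
p' = p + v·dt = (1.4400, -1.0720, -1.4680)
v + (F/m)dt = (1.0448, -1.8448, 0.7744)

p' = (1.4400, -1.0720, -1.4680)
q' = (0.0878, -0.0257, 0.9610, 0.2608)
v' = (1.0448, -1.8448, 0.7744)
ω' = (-0.0746, 0.8869, -0.8860)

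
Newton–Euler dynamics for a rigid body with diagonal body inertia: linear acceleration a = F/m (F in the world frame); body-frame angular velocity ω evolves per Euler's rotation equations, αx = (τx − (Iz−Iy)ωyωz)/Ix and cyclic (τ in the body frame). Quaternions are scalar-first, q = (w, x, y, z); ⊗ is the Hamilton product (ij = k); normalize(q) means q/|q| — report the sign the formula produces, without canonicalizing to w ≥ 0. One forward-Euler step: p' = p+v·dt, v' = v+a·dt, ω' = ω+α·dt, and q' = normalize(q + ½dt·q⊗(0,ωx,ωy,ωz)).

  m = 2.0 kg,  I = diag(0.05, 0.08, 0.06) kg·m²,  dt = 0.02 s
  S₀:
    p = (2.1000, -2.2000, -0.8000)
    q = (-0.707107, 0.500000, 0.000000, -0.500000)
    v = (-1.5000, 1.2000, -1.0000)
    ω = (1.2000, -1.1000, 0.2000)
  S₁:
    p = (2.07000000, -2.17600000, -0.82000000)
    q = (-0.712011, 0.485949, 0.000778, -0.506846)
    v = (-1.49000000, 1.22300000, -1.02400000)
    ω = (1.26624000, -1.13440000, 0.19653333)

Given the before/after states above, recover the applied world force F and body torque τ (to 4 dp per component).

ω₁ − ω₀ = (0.06624000, -0.03440000, -0.00346667)
gyro term ω₀×Iω₀ = (0.0044, -0.0024, -0.0396)
applied torque τ = (0.1700, -0.1400, -0.0500)
velocity change Δv = (0.01000000, 0.02300000, -0.02400000)
F = m·Δv/dt = (1.0000, 2.3000, -2.4000)

F = (1.0000, 2.3000, -2.4000)
τ = (0.1700, -0.1400, -0.0500)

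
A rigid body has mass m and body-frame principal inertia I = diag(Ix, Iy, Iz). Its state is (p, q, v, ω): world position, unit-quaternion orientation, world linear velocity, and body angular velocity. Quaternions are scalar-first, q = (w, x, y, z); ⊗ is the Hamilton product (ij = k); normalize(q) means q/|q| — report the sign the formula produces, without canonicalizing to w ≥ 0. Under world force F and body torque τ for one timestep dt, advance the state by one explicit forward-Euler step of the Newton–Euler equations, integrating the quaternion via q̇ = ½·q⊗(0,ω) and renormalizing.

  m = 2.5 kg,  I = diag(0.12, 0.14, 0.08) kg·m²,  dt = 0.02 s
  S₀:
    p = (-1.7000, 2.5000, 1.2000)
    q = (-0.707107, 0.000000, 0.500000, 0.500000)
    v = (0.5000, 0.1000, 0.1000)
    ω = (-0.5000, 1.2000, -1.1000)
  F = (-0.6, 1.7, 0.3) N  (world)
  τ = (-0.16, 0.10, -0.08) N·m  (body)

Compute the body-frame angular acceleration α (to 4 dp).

α = (-1.9933, 0.5571, -0.8500)

precession coupling ω×(Iω) = (0.0792, 0.0220, -0.0120)
(τ − ω×Iω)/I = (-1.9933, 0.5571, -0.8500)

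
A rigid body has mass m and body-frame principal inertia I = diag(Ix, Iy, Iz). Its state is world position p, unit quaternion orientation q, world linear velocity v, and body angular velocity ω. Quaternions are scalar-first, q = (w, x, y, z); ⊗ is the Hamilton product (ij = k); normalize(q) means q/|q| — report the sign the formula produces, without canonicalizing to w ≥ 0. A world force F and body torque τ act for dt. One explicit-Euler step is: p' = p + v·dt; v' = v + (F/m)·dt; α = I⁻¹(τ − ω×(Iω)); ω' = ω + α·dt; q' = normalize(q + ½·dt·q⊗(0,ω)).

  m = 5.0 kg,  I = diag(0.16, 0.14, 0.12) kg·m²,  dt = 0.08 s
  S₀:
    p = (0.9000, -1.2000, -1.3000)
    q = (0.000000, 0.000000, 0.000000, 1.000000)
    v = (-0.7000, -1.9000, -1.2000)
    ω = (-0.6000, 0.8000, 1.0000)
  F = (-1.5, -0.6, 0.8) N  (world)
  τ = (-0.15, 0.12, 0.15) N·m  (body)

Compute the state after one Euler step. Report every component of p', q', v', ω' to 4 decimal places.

precession coupling ω×(Iω) = (-0.0160, -0.0240, 0.0096)
(τ − ω×Iω)/I = (-0.8375, 1.0286, 1.1700)
ω' = ω + α·dt = (-0.6670, 0.8823, 1.0936)
Hamilton product q⊗(0,ω) = (-1.0000000, -0.8000000, -0.6000000, 0.0000000)
q + ½dt·q⊗(0,ω), renormalized = (-0.0399, -0.0319, -0.0240, 0.9984)
a = (-0.3000, -0.1200, 0.1600)
new position p' = (0.8440, -1.3520, -1.3960)
new velocity v' = (-0.7240, -1.9096, -1.1872)

p' = (0.8440, -1.3520, -1.3960)
q' = (-0.0399, -0.0319, -0.0240, 0.9984)
v' = (-0.7240, -1.9096, -1.1872)
ω' = (-0.6670, 0.8823, 1.0936)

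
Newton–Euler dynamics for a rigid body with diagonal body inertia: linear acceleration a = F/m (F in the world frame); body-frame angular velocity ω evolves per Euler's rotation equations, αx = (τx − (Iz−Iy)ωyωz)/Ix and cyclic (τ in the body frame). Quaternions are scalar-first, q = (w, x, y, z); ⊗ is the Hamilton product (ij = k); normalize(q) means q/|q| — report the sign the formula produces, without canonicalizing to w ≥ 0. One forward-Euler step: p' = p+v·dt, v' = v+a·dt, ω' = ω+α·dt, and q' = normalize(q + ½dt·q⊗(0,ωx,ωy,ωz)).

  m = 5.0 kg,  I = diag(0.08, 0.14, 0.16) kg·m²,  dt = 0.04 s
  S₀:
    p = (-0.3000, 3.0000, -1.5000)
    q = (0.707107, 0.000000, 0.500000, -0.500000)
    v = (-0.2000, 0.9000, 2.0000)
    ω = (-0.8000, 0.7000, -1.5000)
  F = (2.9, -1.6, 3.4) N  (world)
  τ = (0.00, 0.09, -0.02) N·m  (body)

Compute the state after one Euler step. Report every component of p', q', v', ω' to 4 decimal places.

linear accel F/m = (0.5800, -0.3200, 0.6800)
p' = p + v·dt = (-0.3080, 3.0360, -1.4200)
v + (F/m)dt = (-0.1768, 0.8872, 2.0272)
precession coupling ω×(Iω) = (-0.0210, -0.0960, -0.0336)
angular accel α = (0.2625, 1.3286, 0.0850)
new body rate ω' = (-0.7895, 0.7531, -1.4966)
Hamilton product q⊗(0,ω) = (-1.1000000, -0.9656856, 0.8949749, -0.6606605)
q + ½dt·q⊗(0,ω), renormalized = (0.6846, -0.0193, 0.5175, -0.5129)

p' = (-0.3080, 3.0360, -1.4200)
q' = (0.6846, -0.0193, 0.5175, -0.5129)
v' = (-0.1768, 0.8872, 2.0272)
ω' = (-0.7895, 0.7531, -1.4966)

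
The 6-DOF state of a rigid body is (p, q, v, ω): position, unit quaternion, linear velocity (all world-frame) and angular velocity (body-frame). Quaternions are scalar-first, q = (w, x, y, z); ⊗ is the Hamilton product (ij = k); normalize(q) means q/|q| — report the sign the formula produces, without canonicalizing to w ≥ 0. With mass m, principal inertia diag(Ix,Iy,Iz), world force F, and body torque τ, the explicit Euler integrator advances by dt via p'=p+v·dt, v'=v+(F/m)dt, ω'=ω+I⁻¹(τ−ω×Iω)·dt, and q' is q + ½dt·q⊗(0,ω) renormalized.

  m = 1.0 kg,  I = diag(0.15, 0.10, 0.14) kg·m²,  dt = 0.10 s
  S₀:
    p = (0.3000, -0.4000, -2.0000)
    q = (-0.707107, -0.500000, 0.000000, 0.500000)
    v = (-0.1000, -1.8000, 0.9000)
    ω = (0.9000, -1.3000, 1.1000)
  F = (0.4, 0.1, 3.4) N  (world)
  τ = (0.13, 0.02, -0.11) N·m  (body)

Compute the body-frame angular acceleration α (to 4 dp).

ω×(Iω) gyroscopic = (-0.0572, 0.0099, 0.0585)
angular accel α = (1.2480, 0.1010, -1.2036)

α = (1.2480, 0.1010, -1.2036)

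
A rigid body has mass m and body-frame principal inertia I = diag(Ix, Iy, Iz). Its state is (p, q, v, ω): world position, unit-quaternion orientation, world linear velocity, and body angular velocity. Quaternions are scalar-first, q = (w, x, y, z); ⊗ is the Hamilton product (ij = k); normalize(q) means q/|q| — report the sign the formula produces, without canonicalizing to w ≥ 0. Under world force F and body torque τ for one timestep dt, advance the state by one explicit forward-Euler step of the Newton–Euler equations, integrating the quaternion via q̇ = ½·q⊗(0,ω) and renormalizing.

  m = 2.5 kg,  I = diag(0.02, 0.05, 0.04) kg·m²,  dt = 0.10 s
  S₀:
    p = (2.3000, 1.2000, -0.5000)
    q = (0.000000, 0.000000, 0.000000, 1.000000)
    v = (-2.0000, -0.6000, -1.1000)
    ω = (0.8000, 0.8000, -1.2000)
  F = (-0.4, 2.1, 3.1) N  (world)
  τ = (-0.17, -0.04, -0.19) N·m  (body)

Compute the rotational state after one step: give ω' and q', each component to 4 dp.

ω' = (-0.0980, 0.6816, -1.7230)
q' = (0.0598, -0.0399, 0.0399, 0.9966)

gyro term ω×Iω = (0.0096, 0.0192, 0.0192)
angular accel α = (-8.9800, -1.1840, -5.2300)
new body rate ω' = (-0.0980, 0.6816, -1.7230)
q⊗(0,ω) = (1.2000000, -0.8000000, 0.8000000, 0.0000000)
q + ½dt·q⊗(0,ω), renormalized = (0.0598, -0.0399, 0.0399, 0.9966)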